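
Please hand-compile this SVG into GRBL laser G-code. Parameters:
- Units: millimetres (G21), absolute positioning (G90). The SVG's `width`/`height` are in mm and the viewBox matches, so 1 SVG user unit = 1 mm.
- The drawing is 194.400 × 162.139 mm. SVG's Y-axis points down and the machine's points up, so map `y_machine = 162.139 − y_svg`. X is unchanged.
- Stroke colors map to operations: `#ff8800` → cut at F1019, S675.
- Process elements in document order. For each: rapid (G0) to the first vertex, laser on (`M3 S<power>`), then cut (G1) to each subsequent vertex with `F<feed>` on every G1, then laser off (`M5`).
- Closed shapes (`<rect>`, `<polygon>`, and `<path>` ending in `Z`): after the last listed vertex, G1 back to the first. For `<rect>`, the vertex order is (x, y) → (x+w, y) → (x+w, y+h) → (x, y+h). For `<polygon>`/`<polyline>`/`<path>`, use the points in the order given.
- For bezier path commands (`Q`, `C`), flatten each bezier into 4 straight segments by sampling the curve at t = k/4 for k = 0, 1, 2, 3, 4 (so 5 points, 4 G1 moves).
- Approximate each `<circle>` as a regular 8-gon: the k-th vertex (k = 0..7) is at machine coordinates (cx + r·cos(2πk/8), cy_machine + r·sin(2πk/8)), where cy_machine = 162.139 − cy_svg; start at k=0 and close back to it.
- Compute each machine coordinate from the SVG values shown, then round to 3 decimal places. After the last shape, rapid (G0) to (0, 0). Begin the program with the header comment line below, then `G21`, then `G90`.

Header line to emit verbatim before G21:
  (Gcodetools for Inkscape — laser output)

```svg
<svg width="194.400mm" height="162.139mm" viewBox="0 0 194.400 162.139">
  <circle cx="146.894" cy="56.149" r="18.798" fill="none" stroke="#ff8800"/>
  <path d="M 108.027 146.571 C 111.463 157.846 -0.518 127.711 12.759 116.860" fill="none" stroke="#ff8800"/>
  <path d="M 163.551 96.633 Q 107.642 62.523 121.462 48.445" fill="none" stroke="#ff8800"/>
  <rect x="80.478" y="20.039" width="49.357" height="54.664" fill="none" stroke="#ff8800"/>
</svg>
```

(Gcodetools for Inkscape — laser output)
G21
G90
G0 X165.692 Y105.990
M3 S675
G1 X160.186 Y119.282 F1019
G1 X146.894 Y124.788 F1019
G1 X133.602 Y119.282 F1019
G1 X128.096 Y105.990 F1019
G1 X133.602 Y92.698 F1019
G1 X146.894 Y87.192 F1019
G1 X160.186 Y92.698 F1019
G1 X165.692 Y105.990 F1019
M5
G0 X108.027 Y15.568
M3 S675
G1 X92.724 Y13.928 F1019
G1 X56.703 Y22.126 F1019
G1 X22.527 Y34.473 F1019
G1 X12.759 Y45.279 F1019
M5
G0 X163.551 Y65.506
M3 S675
G1 X139.955 Y81.309 F1019
G1 X125.074 Y94.608 F1019
G1 X118.910 Y105.403 F1019
G1 X121.462 Y113.694 F1019
M5
G0 X80.478 Y142.100
M3 S675
G1 X129.835 Y142.100 F1019
G1 X129.835 Y87.436 F1019
G1 X80.478 Y87.436 F1019
G1 X80.478 Y142.100 F1019
M5
G0 X0.000 Y0.000

viewBox `0 0 194.400 162.139` with mm width/height → 1 unit = 1 mm. Flip: y_m = 162.139 − y_svg.

**Shape 1** — `<circle>` circle, stroke `#ff8800` → cut (S675, F1019). Machine vertices: (165.692,105.990) → (160.186,119.282) → (146.894,124.788) → (133.602,119.282) → (128.096,105.990) → (133.602,92.698) → (146.894,87.192) → (160.186,92.698) → (165.692,105.990). Closed: final G1 returns to the first vertex.

**Shape 2** — `<path>` cubic bezier, stroke `#ff8800` → cut (S675, F1019). Control points (SVG): P0=(108.027,146.571), P1=(111.463,157.846), P2=(-0.518,127.711), P3=(12.759,116.860); sampled at t=k/4. Machine vertices: (108.027,15.568) → (92.724,13.928) → (56.703,22.126) → (22.527,34.473) → (12.759,45.279). Open path.

**Shape 3** — `<path>` quadratic bezier, stroke `#ff8800` → cut (S675, F1019). Control points (SVG): P0=(163.551,96.633), P1=(107.642,62.523), P2=(121.462,48.445); sampled at t=k/4. Machine vertices: (163.551,65.506) → (139.955,81.309) → (125.074,94.608) → (118.910,105.403) → (121.462,113.694). Open path.

**Shape 4** — `<rect>` rectangle, stroke `#ff8800` → cut (S675, F1019). Machine vertices: (80.478,142.100) → (129.835,142.100) → (129.835,87.436) → (80.478,87.436) → (80.478,142.100). Closed: final G1 returns to the first vertex.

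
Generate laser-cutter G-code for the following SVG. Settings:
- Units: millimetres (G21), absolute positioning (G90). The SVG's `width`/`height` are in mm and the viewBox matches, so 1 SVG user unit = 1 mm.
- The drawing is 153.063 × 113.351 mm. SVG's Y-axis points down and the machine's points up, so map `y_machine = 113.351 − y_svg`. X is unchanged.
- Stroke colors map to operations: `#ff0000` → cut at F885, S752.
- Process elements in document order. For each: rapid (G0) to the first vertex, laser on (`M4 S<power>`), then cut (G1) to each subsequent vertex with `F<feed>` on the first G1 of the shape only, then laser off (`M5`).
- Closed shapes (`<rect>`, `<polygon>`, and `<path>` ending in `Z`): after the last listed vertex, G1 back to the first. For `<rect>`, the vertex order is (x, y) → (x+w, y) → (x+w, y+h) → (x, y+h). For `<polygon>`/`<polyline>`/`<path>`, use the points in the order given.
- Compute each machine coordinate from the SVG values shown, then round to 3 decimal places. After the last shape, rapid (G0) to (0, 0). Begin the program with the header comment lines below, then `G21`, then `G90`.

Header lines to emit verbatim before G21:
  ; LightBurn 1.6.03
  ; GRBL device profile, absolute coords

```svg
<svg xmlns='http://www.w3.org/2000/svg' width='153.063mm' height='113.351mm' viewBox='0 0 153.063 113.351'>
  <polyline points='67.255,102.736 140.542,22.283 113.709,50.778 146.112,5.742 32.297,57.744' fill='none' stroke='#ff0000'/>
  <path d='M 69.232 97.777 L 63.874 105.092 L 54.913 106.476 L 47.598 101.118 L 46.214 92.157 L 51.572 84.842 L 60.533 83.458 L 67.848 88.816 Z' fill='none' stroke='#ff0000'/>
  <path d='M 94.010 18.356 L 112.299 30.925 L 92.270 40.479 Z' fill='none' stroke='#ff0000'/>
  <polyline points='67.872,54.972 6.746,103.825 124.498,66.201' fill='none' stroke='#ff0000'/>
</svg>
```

Since the viewBox matches the mm dimensions, user units are millimetres directly. The only transform is the Y-flip y_m = 113.351 − y_svg.

Shape 1 is a open polyline drawn with `<polyline>`. Its stroke #ff0000 means cut at S752, F885. After flipping Y the toolpath is (67.255,10.615) → (140.542,91.068) → (113.709,62.573) → (146.112,107.609) → (32.297,55.607).

Shape 2 is a regular polygon drawn with `<path>`. Its stroke #ff0000 means cut at S752, F885. After flipping Y the toolpath is (69.232,15.574) → (63.874,8.259) → (54.913,6.875) → (47.598,12.233) → (46.214,21.194) → (51.572,28.509) → (60.533,29.893) → (67.848,24.535) → (69.232,15.574), returning to the start.

Shape 3 is a regular polygon drawn with `<path>`. Its stroke #ff0000 means cut at S752, F885. After flipping Y the toolpath is (94.010,94.995) → (112.299,82.426) → (92.270,72.872) → (94.010,94.995), returning to the start.

Shape 4 is a open polyline drawn with `<polyline>`. Its stroke #ff0000 means cut at S752, F885. After flipping Y the toolpath is (67.872,58.379) → (6.746,9.526) → (124.498,47.150).

; LightBurn 1.6.03
; GRBL device profile, absolute coords
G21
G90
G0 X67.255 Y10.615
M4 S752
G1 X140.542 Y91.068 F885
G1 X113.709 Y62.573
G1 X146.112 Y107.609
G1 X32.297 Y55.607
M5
G0 X69.232 Y15.574
M4 S752
G1 X63.874 Y8.259 F885
G1 X54.913 Y6.875
G1 X47.598 Y12.233
G1 X46.214 Y21.194
G1 X51.572 Y28.509
G1 X60.533 Y29.893
G1 X67.848 Y24.535
G1 X69.232 Y15.574
M5
G0 X94.010 Y94.995
M4 S752
G1 X112.299 Y82.426 F885
G1 X92.270 Y72.872
G1 X94.010 Y94.995
M5
G0 X67.872 Y58.379
M4 S752
G1 X6.746 Y9.526 F885
G1 X124.498 Y47.150
M5
G0 X0.000 Y0.000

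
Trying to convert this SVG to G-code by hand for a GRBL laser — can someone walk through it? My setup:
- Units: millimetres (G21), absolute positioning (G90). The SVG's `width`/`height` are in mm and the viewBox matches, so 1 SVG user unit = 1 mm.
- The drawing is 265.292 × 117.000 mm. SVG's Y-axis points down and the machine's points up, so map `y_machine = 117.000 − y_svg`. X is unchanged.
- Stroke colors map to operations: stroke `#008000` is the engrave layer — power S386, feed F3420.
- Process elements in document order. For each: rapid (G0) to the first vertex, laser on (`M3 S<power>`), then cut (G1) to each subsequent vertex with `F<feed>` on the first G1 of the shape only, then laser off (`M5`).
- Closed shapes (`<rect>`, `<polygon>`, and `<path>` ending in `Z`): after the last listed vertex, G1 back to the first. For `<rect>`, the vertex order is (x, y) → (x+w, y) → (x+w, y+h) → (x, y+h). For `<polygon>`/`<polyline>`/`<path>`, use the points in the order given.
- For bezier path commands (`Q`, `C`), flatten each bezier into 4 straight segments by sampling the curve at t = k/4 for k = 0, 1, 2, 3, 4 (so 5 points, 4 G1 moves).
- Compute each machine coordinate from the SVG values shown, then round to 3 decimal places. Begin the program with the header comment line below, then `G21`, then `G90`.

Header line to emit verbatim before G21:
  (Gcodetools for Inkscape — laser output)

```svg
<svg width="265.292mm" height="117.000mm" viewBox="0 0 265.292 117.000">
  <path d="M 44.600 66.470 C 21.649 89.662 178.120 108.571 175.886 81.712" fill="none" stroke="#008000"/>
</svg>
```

(Gcodetools for Inkscape — laser output)
G21
G90
G0 X44.600 Y50.530
M3 S386
G1 X55.745 Y34.587 F3420
G1 X102.474 Y24.140
G1 X153.088 Y23.077
G1 X175.886 Y35.288
M5

1 u = 1 mm; y_m = 117.000 − y.

[1] `<path>` cubic bezier, #008000→engrave S386 F3420: (44.600,50.530) → (55.745,34.587) → (102.474,24.140) → (153.088,23.077) → (175.886,35.288)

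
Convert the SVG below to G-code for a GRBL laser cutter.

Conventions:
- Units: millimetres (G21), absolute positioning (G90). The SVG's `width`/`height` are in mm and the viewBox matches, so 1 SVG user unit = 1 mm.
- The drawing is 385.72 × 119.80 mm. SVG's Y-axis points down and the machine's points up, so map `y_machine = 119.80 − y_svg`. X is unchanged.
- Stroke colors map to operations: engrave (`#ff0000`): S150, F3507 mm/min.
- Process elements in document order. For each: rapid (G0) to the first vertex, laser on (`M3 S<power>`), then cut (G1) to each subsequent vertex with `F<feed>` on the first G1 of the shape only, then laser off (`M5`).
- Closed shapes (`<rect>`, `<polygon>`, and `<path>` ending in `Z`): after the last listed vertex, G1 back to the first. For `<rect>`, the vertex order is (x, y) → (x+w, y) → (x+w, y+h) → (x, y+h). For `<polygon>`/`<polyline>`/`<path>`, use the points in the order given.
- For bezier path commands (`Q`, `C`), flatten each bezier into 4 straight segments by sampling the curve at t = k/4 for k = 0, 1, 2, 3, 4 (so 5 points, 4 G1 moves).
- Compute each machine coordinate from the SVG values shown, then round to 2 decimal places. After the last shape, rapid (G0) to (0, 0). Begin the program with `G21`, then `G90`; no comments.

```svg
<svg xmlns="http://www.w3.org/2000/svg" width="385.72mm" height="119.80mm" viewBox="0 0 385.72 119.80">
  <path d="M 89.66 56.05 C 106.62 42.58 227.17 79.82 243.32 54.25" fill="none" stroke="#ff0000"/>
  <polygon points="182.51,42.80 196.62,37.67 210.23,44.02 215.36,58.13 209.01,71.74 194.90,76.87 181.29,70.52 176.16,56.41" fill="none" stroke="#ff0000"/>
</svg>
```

G21
G90
G0 X89.66 Y63.75
M3 S150
G1 X118.55 Y66.12 F3507
G1 X166.79 Y60.11
G1 X214.88 Y56.38
G1 X243.32 Y65.55
M5
G0 X182.51 Y77.00
M3 S150
G1 X196.62 Y82.13 F3507
G1 X210.23 Y75.78
G1 X215.36 Y61.67
G1 X209.01 Y48.06
G1 X194.90 Y42.93
G1 X181.29 Y49.28
G1 X176.16 Y63.39
G1 X182.51 Y77.00
M5
G0 X0.00 Y0.00

Since the viewBox matches the mm dimensions, user units are millimetres directly. The only transform is the Y-flip y_m = 119.80 − y_svg.

Shape 1 is a cubic bezier drawn with `<path>`. Its stroke #ff0000 means engrave at S150, F3507. After flipping Y the toolpath is (89.66,63.75) → (118.55,66.12) → (166.79,60.11) → (214.88,56.38) → (243.32,65.55).

Shape 2 is a regular polygon drawn with `<polygon>`. Its stroke #ff0000 means engrave at S150, F3507. After flipping Y the toolpath is (182.51,77.00) → (196.62,82.13) → (210.23,75.78) → (215.36,61.67) → (209.01,48.06) → (194.90,42.93) → (181.29,49.28) → (176.16,63.39) → (182.51,77.00), returning to the start.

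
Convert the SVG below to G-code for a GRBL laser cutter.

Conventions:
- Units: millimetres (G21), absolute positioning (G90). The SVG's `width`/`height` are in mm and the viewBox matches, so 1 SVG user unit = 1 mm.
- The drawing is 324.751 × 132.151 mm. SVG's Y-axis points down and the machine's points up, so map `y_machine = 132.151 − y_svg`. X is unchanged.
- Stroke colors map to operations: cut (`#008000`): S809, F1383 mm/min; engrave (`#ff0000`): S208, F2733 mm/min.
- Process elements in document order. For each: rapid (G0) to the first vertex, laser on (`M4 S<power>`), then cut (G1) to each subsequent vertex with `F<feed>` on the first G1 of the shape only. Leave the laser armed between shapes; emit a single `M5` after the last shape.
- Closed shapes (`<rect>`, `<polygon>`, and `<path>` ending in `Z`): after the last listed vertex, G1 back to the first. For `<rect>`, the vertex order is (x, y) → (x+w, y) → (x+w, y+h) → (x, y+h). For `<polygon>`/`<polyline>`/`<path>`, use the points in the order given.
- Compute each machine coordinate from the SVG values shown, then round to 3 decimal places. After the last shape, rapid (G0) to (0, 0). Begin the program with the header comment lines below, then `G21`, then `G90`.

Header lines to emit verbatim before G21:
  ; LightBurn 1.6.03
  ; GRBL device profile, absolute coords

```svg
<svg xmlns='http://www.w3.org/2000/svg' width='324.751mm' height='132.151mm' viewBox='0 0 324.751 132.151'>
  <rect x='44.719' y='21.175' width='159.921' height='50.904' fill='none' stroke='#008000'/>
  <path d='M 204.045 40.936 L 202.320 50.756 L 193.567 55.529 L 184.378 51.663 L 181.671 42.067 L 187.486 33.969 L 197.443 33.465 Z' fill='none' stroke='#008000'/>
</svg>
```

viewBox `0 0 324.751 132.151` with mm width/height → 1 unit = 1 mm. Flip: y_m = 132.151 − y_svg.

**Shape 1** — `<rect>` rectangle, stroke `#008000` → cut (S809, F1383). Machine vertices: (44.719,110.976) → (204.640,110.976) → (204.640,60.072) → (44.719,60.072) → (44.719,110.976). Closed: final G1 returns to the first vertex.

**Shape 2** — `<path>` regular polygon, stroke `#008000` → cut (S809, F1383). Machine vertices: (204.045,91.215) → (202.320,81.395) → (193.567,76.622) → (184.378,80.488) → (181.671,90.084) → (187.486,98.182) → (197.443,98.686) → (204.045,91.215). Closed: final G1 returns to the first vertex.

; LightBurn 1.6.03
; GRBL device profile, absolute coords
G21
G90
G0 X44.719 Y110.976
M4 S809
G1 X204.640 Y110.976 F1383
G1 X204.640 Y60.072
G1 X44.719 Y60.072
G1 X44.719 Y110.976
G0 X204.045 Y91.215
M4 S809
G1 X202.320 Y81.395 F1383
G1 X193.567 Y76.622
G1 X184.378 Y80.488
G1 X181.671 Y90.084
G1 X187.486 Y98.182
G1 X197.443 Y98.686
G1 X204.045 Y91.215
M5
G0 X0.000 Y0.000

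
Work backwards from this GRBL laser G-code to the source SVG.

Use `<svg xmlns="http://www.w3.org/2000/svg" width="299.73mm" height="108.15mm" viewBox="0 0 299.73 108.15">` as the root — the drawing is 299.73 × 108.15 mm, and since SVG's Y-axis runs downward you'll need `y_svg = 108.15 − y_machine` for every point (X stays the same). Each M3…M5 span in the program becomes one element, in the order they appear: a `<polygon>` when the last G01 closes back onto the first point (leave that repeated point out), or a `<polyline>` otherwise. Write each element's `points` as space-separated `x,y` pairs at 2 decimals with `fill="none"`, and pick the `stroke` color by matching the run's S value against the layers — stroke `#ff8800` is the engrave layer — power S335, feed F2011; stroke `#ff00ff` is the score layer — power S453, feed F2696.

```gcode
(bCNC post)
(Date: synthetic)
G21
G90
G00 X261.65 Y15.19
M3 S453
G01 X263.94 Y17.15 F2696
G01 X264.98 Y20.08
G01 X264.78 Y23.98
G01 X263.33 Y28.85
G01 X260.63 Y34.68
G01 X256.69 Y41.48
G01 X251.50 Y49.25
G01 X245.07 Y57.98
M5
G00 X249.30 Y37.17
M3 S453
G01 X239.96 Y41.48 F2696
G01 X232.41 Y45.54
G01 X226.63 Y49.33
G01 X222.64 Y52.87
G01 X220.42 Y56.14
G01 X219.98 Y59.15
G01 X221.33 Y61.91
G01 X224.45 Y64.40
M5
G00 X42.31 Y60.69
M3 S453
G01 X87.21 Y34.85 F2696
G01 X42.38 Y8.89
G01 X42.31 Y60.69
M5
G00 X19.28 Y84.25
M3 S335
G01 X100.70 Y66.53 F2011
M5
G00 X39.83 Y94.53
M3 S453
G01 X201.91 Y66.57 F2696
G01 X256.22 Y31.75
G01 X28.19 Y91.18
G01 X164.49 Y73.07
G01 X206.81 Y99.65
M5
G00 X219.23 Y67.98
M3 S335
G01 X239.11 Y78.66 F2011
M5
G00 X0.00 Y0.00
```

Machine Y-up, SVG Y-down with viewBox height 108.15, so y_svg = 108.15 − y_machine; X carries over.

Run 1: S453 ⇒ score layer `#ff00ff`. The run is open, so emit a `<polyline>` with points (Y-flipped): 261.65,92.96 263.94,91.00 264.98,88.07 264.78,84.17 263.33,79.30 260.63,73.47 256.69,66.67 251.50,58.90 245.07,50.17.

Run 2: power S453 maps to stroke `#ff00ff` (score). The run is open, so emit a `<polyline>` with points (Y-flipped): 249.30,70.98 239.96,66.67 232.41,62.61 226.63,58.82 222.64,55.28 220.42,52.01 219.98,49.00 221.33,46.24 224.45,43.75.

Run 3: the run's S453 means `#ff00ff` (score). The run returns to its start, so emit a `<polygon>` with points (Y-flipped): 42.31,47.46 87.21,73.30 42.38,99.26.

Run 4: power S335 maps to stroke `#ff8800` (engrave). The run is open, so emit a `<polyline>` with points (Y-flipped): 19.28,23.90 100.70,41.62.

Run 5: S453 ⇒ score layer `#ff00ff`. The run is open, so emit a `<polyline>` with points (Y-flipped): 39.83,13.62 201.91,41.58 256.22,76.40 28.19,16.97 164.49,35.08 206.81,8.50.

Run 6: S335 ⇒ engrave layer `#ff8800`. The run is open, so emit a `<polyline>` with points (Y-flipped): 219.23,40.17 239.11,29.49.

<svg xmlns="http://www.w3.org/2000/svg" width="299.73mm" height="108.15mm" viewBox="0 0 299.73 108.15">
  <polyline points="261.65,92.96 263.94,91.00 264.98,88.07 264.78,84.17 263.33,79.30 260.63,73.47 256.69,66.67 251.50,58.90 245.07,50.17" fill="none" stroke="#ff00ff"/>
  <polyline points="249.30,70.98 239.96,66.67 232.41,62.61 226.63,58.82 222.64,55.28 220.42,52.01 219.98,49.00 221.33,46.24 224.45,43.75" fill="none" stroke="#ff00ff"/>
  <polygon points="42.31,47.46 87.21,73.30 42.38,99.26" fill="none" stroke="#ff00ff"/>
  <polyline points="19.28,23.90 100.70,41.62" fill="none" stroke="#ff8800"/>
  <polyline points="39.83,13.62 201.91,41.58 256.22,76.40 28.19,16.97 164.49,35.08 206.81,8.50" fill="none" stroke="#ff00ff"/>
  <polyline points="219.23,40.17 239.11,29.49" fill="none" stroke="#ff8800"/>
</svg>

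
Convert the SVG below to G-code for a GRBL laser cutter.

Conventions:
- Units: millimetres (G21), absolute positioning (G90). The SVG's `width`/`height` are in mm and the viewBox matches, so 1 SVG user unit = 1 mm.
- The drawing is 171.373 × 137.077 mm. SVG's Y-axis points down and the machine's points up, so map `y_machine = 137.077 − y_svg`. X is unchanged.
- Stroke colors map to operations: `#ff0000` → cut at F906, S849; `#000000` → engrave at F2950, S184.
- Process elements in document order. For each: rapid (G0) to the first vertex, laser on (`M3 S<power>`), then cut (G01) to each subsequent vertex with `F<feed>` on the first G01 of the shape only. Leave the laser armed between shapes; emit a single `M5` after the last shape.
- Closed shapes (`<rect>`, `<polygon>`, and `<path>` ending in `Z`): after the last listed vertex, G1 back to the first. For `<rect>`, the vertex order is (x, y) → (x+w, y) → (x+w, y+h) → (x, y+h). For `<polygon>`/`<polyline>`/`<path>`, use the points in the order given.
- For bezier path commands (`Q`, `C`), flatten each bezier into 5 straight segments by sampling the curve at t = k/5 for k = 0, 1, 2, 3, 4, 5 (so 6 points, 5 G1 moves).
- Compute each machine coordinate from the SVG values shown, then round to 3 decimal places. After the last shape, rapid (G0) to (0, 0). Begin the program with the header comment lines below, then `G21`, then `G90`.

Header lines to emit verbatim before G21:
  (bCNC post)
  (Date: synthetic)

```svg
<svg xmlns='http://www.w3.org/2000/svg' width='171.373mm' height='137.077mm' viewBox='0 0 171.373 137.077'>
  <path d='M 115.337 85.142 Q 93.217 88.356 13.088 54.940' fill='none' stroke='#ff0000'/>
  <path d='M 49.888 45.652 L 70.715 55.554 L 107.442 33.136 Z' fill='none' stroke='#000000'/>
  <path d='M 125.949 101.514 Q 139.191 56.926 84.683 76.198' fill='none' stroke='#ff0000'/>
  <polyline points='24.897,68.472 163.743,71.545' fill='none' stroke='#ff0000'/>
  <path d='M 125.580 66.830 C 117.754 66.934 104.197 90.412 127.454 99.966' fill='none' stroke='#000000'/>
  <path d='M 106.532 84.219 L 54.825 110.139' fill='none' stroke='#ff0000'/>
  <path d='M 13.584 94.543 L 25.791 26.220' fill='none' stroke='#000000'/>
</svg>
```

(bCNC post)
(Date: synthetic)
G21
G90
G0 X115.337 Y51.935
M3 S849
G01 X104.169 Y52.115 F906
G01 X88.360 Y55.225
G01 X67.910 Y61.265
G01 X42.819 Y70.236
G01 X13.088 Y82.137
G0 X49.888 Y91.425
M3 S184
G01 X70.715 Y81.523 F2950
G01 X107.442 Y103.941
G01 X49.888 Y91.425
G0 X125.949 Y35.563
M3 S849
G01 X128.536 Y50.844 F906
G01 X125.703 Y61.016
G01 X117.449 Y66.079
G01 X103.776 Y66.033
G01 X84.683 Y60.879
G0 X24.897 Y68.605
M3 S849
G01 X163.743 Y65.532 F906
G0 X125.580 Y70.247
M3 S184
G01 X120.537 Y67.678 F2950
G01 X116.161 Y61.290
G01 X114.493 Y52.872
G01 X117.577 Y44.216
G01 X127.454 Y37.111
G0 X106.532 Y52.858
M3 S849
G01 X54.825 Y26.938 F906
G0 X13.584 Y42.534
M3 S184
G01 X25.791 Y110.857 F2950
M5
G0 X0.000 Y0.000

Since the viewBox matches the mm dimensions, user units are millimetres directly. The only transform is the Y-flip y_m = 137.077 − y_svg.

Shape 1 is a quadratic bezier drawn with `<path>`. Its stroke #ff0000 means cut at S849, F906. After flipping Y the toolpath is (115.337,51.935) → (104.169,52.115) → (88.360,55.225) → (67.910,61.265) → (42.819,70.236) → (13.088,82.137).

Shape 2 is a closed polygon drawn with `<path>`. Its stroke #000000 means engrave at S184, F2950. After flipping Y the toolpath is (49.888,91.425) → (70.715,81.523) → (107.442,103.941) → (49.888,91.425), returning to the start.

Shape 3 is a quadratic bezier drawn with `<path>`. Its stroke #ff0000 means cut at S849, F906. After flipping Y the toolpath is (125.949,35.563) → (128.536,50.844) → (125.703,61.016) → (117.449,66.079) → (103.776,66.033) → (84.683,60.879).

Shape 4 is a line segment drawn with `<polyline>`. Its stroke #ff0000 means cut at S849, F906. After flipping Y the toolpath is (24.897,68.605) → (163.743,65.532).

Shape 5 is a cubic bezier drawn with `<path>`. Its stroke #000000 means engrave at S184, F2950. After flipping Y the toolpath is (125.580,70.247) → (120.537,67.678) → (116.161,61.290) → (114.493,52.872) → (117.577,44.216) → (127.454,37.111).

Shape 6 is a line segment drawn with `<path>`. Its stroke #ff0000 means cut at S849, F906. After flipping Y the toolpath is (106.532,52.858) → (54.825,26.938).

Shape 7 is a line segment drawn with `<path>`. Its stroke #000000 means engrave at S184, F2950. After flipping Y the toolpath is (13.584,42.534) → (25.791,110.857).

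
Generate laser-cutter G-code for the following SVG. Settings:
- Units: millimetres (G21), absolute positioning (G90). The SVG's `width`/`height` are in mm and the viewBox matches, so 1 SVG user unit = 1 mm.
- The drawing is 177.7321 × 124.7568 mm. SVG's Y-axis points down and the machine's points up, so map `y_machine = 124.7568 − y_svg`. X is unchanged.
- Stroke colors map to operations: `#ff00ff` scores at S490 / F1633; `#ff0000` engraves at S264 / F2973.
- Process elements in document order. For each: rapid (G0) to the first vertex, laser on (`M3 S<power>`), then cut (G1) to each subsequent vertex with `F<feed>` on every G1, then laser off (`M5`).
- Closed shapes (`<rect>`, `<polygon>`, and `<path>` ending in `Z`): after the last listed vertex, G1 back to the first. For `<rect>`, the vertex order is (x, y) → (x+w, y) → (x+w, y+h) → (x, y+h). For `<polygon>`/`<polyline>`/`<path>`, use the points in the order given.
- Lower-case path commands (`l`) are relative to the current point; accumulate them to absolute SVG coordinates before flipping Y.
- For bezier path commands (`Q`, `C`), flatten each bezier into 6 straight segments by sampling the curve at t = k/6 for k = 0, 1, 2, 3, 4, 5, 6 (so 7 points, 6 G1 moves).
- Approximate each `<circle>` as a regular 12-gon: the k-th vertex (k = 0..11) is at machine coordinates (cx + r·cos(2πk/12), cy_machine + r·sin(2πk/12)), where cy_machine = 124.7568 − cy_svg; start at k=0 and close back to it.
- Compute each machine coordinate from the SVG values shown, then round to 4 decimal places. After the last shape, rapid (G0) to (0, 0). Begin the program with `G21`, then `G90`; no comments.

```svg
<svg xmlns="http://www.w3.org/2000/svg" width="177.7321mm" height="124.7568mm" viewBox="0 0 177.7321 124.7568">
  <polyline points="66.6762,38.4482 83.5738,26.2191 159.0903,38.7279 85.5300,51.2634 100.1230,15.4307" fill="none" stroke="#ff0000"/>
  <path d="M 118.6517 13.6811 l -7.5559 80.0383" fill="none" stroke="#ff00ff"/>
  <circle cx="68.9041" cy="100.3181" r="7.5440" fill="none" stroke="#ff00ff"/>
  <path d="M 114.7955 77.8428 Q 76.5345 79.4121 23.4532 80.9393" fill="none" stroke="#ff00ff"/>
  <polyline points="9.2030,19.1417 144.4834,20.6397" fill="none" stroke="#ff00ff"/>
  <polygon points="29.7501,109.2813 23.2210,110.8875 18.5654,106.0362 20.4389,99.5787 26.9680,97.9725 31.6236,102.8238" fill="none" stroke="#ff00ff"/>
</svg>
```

Since the viewBox matches the mm dimensions, user units are millimetres directly. The only transform is the Y-flip y_m = 124.7568 − y_svg.

Shape 1 is a open polyline drawn with `<polyline>`. Its stroke #ff0000 means engrave at S264, F2973. After flipping Y the toolpath is (66.6762,86.3086) → (83.5738,98.5377) → (159.0903,86.0289) → (85.5300,73.4934) → (100.1230,109.3261).

Shape 2 is a line segment drawn with `<path>`. Its stroke #ff00ff means score at S490, F1633. After flipping Y the toolpath is (118.6517,111.0757) → (111.0958,31.0374).

Shape 3 is a circle drawn with `<circle>`. Its stroke #ff00ff means score at S490, F1633. After flipping Y the toolpath is (76.4481,24.4387) → (75.4374,28.2107) → (72.6761,30.9720) → (68.9041,31.9827) → (65.1321,30.9720) → (62.3708,28.2107) → (61.3601,24.4387) → (62.3708,20.6667) → (65.1321,17.9054) → (68.9041,16.8947) → (72.6761,17.9054) → (75.4374,20.6667) → (76.4481,24.4387), returning to the start.

Shape 4 is a quadratic bezier drawn with `<path>`. Its stroke #ff00ff means score at S490, F1633. After flipping Y the toolpath is (114.7955,46.9140) → (101.6302,46.3921) → (87.6415,45.8725) → (72.8294,45.3552) → (57.1940,44.8403) → (40.7353,44.3277) → (23.4532,43.8175).

Shape 5 is a line segment drawn with `<polyline>`. Its stroke #ff00ff means score at S490, F1633. After flipping Y the toolpath is (9.2030,105.6151) → (144.4834,104.1171).

Shape 6 is a regular polygon drawn with `<polygon>`. Its stroke #ff00ff means score at S490, F1633. After flipping Y the toolpath is (29.7501,15.4755) → (23.2210,13.8693) → (18.5654,18.7206) → (20.4389,25.1781) → (26.9680,26.7843) → (31.6236,21.9330) → (29.7501,15.4755), returning to the start.

G21
G90
G0 X66.6762 Y86.3086
M3 S264
G1 X83.5738 Y98.5377 F2973
G1 X159.0903 Y86.0289 F2973
G1 X85.5300 Y73.4934 F2973
G1 X100.1230 Y109.3261 F2973
M5
G0 X118.6517 Y111.0757
M3 S490
G1 X111.0958 Y31.0374 F1633
M5
G0 X76.4481 Y24.4387
M3 S490
G1 X75.4374 Y28.2107 F1633
G1 X72.6761 Y30.9720 F1633
G1 X68.9041 Y31.9827 F1633
G1 X65.1321 Y30.9720 F1633
G1 X62.3708 Y28.2107 F1633
G1 X61.3601 Y24.4387 F1633
G1 X62.3708 Y20.6667 F1633
G1 X65.1321 Y17.9054 F1633
G1 X68.9041 Y16.8947 F1633
G1 X72.6761 Y17.9054 F1633
G1 X75.4374 Y20.6667 F1633
G1 X76.4481 Y24.4387 F1633
M5
G0 X114.7955 Y46.9140
M3 S490
G1 X101.6302 Y46.3921 F1633
G1 X87.6415 Y45.8725 F1633
G1 X72.8294 Y45.3552 F1633
G1 X57.1940 Y44.8403 F1633
G1 X40.7353 Y44.3277 F1633
G1 X23.4532 Y43.8175 F1633
M5
G0 X9.2030 Y105.6151
M3 S490
G1 X144.4834 Y104.1171 F1633
M5
G0 X29.7501 Y15.4755
M3 S490
G1 X23.2210 Y13.8693 F1633
G1 X18.5654 Y18.7206 F1633
G1 X20.4389 Y25.1781 F1633
G1 X26.9680 Y26.7843 F1633
G1 X31.6236 Y21.9330 F1633
G1 X29.7501 Y15.4755 F1633
M5
G0 X0.0000 Y0.0000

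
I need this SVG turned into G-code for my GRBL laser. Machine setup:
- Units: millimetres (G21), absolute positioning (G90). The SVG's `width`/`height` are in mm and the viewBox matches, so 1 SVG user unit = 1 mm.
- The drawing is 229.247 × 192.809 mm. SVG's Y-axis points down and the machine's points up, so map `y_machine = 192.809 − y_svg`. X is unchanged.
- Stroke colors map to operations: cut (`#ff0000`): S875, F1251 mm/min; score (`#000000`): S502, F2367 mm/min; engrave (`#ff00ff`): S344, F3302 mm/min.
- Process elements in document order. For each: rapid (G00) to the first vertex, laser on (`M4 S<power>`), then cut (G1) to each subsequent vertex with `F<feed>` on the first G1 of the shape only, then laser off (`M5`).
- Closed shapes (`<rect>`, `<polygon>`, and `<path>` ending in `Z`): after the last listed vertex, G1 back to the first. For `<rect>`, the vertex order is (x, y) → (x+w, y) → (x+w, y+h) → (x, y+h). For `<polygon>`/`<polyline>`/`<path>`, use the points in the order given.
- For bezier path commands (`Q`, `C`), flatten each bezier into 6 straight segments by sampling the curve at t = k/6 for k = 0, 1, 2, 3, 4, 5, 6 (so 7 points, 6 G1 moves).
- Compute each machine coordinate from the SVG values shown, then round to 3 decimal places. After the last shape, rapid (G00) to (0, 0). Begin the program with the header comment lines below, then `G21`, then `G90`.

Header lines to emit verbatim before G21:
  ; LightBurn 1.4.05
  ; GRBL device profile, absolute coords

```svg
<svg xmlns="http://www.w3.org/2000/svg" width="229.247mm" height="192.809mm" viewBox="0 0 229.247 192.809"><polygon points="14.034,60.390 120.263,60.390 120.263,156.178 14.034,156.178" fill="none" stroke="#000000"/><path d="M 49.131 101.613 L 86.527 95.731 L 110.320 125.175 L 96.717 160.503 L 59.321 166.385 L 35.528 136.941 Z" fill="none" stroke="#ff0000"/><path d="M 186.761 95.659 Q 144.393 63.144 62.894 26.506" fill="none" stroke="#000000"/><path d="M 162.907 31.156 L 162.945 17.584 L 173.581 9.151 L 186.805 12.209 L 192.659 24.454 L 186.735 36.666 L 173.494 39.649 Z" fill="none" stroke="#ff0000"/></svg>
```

; LightBurn 1.4.05
; GRBL device profile, absolute coords
G21
G90
G00 X14.034 Y132.419
M4 S502
G1 X120.263 Y132.419 F2367
G1 X120.263 Y36.631
G1 X14.034 Y36.631
G1 X14.034 Y132.419
M5
G00 X49.131 Y91.196
M4 S875
G1 X86.527 Y97.078 F1251
G1 X110.320 Y67.634
G1 X96.717 Y32.306
G1 X59.321 Y26.424
G1 X35.528 Y55.868
G1 X49.131 Y91.196
M5
G00 X186.761 Y97.150
M4 S502
G1 X171.551 Y108.103 F2367
G1 X154.168 Y119.285
G1 X134.610 Y130.696
G1 X112.879 Y142.336
G1 X88.973 Y154.205
G1 X62.894 Y166.303
M5
G00 X162.907 Y161.653
M4 S875
G1 X162.945 Y175.225 F1251
G1 X173.581 Y183.658
G1 X186.805 Y180.600
G1 X192.659 Y168.355
G1 X186.735 Y156.143
G1 X173.494 Y153.160
G1 X162.907 Y161.653
M5
G00 X0.000 Y0.000

1 u = 1 mm; y_m = 192.809 − y.

[1] `<polygon>` rectangle, #000000→score S502 F2367: (14.034,132.419) → (120.263,132.419) → (120.263,36.631) → (14.034,36.631) → (14.034,132.419) (closed)

[2] `<path>` regular polygon, #ff0000→cut S875 F1251: (49.131,91.196) → (86.527,97.078) → (110.320,67.634) → (96.717,32.306) → (59.321,26.424) → (35.528,55.868) → (49.131,91.196) (closed)

[3] `<path>` quadratic bezier, #000000→score S502 F2367: (186.761,97.150) → (171.551,108.103) → (154.168,119.285) → (134.610,130.696) → (112.879,142.336) → (88.973,154.205) → (62.894,166.303)

[4] `<path>` regular polygon, #ff0000→cut S875 F1251: (162.907,161.653) → (162.945,175.225) → (173.581,183.658) → (186.805,180.600) → (192.659,168.355) → (186.735,156.143) → (173.494,153.160) → (162.907,161.653) (closed)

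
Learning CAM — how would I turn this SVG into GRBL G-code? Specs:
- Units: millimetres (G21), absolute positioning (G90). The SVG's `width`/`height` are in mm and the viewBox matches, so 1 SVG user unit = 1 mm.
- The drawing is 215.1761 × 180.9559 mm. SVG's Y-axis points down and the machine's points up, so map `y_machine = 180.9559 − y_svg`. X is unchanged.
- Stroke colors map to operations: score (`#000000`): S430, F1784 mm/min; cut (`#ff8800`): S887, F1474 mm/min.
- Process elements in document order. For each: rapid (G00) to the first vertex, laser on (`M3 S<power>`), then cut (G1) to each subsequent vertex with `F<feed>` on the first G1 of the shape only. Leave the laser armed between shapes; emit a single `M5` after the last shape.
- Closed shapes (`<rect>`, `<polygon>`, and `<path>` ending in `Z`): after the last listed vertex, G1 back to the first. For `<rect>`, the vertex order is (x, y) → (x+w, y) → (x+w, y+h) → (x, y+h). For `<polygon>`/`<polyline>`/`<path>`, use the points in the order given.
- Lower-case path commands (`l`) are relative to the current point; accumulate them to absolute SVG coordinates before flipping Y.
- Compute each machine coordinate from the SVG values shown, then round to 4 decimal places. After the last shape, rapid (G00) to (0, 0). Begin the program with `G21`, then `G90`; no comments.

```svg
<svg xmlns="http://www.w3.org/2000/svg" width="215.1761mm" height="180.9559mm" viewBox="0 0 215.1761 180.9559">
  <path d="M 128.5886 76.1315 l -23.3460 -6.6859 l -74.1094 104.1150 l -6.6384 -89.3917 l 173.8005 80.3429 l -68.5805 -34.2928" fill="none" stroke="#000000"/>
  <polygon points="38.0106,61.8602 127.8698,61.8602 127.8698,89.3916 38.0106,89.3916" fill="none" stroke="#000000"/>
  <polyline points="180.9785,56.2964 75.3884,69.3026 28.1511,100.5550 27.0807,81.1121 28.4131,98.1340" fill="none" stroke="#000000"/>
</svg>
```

G21
G90
G00 X128.5886 Y104.8244
M3 S430
G1 X105.2426 Y111.5103 F1784
G1 X31.1332 Y7.3953
G1 X24.4948 Y96.7870
G1 X198.2953 Y16.4441
G1 X129.7148 Y50.7369
G00 X38.0106 Y119.0957
M3 S430
G1 X127.8698 Y119.0957 F1784
G1 X127.8698 Y91.5643
G1 X38.0106 Y91.5643
G1 X38.0106 Y119.0957
G00 X180.9785 Y124.6595
M3 S430
G1 X75.3884 Y111.6533 F1784
G1 X28.1511 Y80.4009
G1 X27.0807 Y99.8438
G1 X28.4131 Y82.8219
M5
G00 X0.0000 Y0.0000

1 u = 1 mm; y_m = 180.9559 − y.

[1] `<path>` open polyline, #000000→score S430 F1784: (128.5886,104.8244) → (105.2426,111.5103) → (31.1332,7.3953) → (24.4948,96.7870) → (198.2953,16.4441) → (129.7148,50.7369)

[2] `<polygon>` rectangle, #000000→score S430 F1784: (38.0106,119.0957) → (127.8698,119.0957) → (127.8698,91.5643) → (38.0106,91.5643) → (38.0106,119.0957) (closed)

[3] `<polyline>` open polyline, #000000→score S430 F1784: (180.9785,124.6595) → (75.3884,111.6533) → (28.1511,80.4009) → (27.0807,99.8438) → (28.4131,82.8219)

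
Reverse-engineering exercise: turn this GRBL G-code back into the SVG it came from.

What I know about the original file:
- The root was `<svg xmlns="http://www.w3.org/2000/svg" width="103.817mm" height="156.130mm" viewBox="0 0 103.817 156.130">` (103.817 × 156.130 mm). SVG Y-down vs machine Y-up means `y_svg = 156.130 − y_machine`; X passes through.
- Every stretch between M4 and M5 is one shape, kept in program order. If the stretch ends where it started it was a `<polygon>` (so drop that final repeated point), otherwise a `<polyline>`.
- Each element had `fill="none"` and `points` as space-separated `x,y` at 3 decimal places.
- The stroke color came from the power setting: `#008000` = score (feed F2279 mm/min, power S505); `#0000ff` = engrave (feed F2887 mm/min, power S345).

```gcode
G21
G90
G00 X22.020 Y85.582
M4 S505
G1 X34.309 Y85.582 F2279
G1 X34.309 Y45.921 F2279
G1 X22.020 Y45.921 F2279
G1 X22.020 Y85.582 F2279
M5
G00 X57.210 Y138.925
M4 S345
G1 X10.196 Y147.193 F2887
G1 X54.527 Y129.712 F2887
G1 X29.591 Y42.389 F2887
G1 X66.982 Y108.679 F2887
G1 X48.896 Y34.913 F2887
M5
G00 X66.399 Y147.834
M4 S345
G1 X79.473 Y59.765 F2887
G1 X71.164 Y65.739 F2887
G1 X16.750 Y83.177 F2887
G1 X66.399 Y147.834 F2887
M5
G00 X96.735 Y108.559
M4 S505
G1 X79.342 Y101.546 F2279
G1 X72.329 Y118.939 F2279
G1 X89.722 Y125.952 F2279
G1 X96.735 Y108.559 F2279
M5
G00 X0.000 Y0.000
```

<svg xmlns="http://www.w3.org/2000/svg" width="103.817mm" height="156.130mm" viewBox="0 0 103.817 156.130">
  <polygon points="22.020,70.548 34.309,70.548 34.309,110.209 22.020,110.209" fill="none" stroke="#008000"/>
  <polyline points="57.210,17.205 10.196,8.937 54.527,26.418 29.591,113.741 66.982,47.451 48.896,121.217" fill="none" stroke="#0000ff"/>
  <polygon points="66.399,8.296 79.473,96.365 71.164,90.391 16.750,72.953" fill="none" stroke="#0000ff"/>
  <polygon points="96.735,47.571 79.342,54.584 72.329,37.191 89.722,30.178" fill="none" stroke="#008000"/>
</svg>

Machine Y-up, SVG Y-down with viewBox height 156.130, so y_svg = 156.130 − y_machine; X carries over.

Run 1: power S505 maps to stroke `#008000` (score). The run returns to its start, so emit a `<polygon>` with points (Y-flipped): 22.020,70.548 34.309,70.548 34.309,110.209 22.020,110.209.

Run 2: the run's S345 means `#0000ff` (engrave). The run is open, so emit a `<polyline>` with points (Y-flipped): 57.210,17.205 10.196,8.937 54.527,26.418 29.591,113.741 66.982,47.451 48.896,121.217.

Run 3: S345 ⇒ engrave layer `#0000ff`. The run returns to its start, so emit a `<polygon>` with points (Y-flipped): 66.399,8.296 79.473,96.365 71.164,90.391 16.750,72.953.

Run 4: S505 ⇒ score layer `#008000`. The run returns to its start, so emit a `<polygon>` with points (Y-flipped): 96.735,47.571 79.342,54.584 72.329,37.191 89.722,30.178.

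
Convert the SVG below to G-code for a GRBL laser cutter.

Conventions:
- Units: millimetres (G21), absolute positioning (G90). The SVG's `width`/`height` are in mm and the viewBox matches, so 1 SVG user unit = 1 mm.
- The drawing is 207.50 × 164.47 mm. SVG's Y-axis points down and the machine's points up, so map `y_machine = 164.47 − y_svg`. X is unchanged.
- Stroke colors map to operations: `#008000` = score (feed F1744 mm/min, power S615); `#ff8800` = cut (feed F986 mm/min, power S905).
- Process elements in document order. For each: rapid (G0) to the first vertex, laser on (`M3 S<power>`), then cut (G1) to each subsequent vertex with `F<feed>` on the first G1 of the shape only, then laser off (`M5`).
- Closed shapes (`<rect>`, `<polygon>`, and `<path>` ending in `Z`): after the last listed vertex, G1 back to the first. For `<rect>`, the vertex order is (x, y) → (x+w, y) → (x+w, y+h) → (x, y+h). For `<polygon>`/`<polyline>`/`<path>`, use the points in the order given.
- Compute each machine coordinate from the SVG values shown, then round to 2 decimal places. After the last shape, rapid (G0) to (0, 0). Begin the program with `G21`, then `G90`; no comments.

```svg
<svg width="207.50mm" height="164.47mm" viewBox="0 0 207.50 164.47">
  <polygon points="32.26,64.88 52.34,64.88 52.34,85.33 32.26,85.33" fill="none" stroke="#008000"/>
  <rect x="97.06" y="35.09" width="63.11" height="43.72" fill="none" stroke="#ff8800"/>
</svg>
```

G21
G90
G0 X32.26 Y99.59
M3 S615
G1 X52.34 Y99.59 F1744
G1 X52.34 Y79.14
G1 X32.26 Y79.14
G1 X32.26 Y99.59
M5
G0 X97.06 Y129.38
M3 S905
G1 X160.17 Y129.38 F986
G1 X160.17 Y85.66
G1 X97.06 Y85.66
G1 X97.06 Y129.38
M5
G0 X0.00 Y0.00

viewBox `0 0 207.50 164.47` with mm width/height → 1 unit = 1 mm. Flip: y_m = 164.47 − y_svg.

**Shape 1** — `<polygon>` rectangle, stroke `#008000` → score (S615, F1744). Machine vertices: (32.26,99.59) → (52.34,99.59) → (52.34,79.14) → (32.26,79.14) → (32.26,99.59). Closed: final G1 returns to the first vertex.

**Shape 2** — `<rect>` rectangle, stroke `#ff8800` → cut (S905, F986). Machine vertices: (97.06,129.38) → (160.17,129.38) → (160.17,85.66) → (97.06,85.66) → (97.06,129.38). Closed: final G1 returns to the first vertex.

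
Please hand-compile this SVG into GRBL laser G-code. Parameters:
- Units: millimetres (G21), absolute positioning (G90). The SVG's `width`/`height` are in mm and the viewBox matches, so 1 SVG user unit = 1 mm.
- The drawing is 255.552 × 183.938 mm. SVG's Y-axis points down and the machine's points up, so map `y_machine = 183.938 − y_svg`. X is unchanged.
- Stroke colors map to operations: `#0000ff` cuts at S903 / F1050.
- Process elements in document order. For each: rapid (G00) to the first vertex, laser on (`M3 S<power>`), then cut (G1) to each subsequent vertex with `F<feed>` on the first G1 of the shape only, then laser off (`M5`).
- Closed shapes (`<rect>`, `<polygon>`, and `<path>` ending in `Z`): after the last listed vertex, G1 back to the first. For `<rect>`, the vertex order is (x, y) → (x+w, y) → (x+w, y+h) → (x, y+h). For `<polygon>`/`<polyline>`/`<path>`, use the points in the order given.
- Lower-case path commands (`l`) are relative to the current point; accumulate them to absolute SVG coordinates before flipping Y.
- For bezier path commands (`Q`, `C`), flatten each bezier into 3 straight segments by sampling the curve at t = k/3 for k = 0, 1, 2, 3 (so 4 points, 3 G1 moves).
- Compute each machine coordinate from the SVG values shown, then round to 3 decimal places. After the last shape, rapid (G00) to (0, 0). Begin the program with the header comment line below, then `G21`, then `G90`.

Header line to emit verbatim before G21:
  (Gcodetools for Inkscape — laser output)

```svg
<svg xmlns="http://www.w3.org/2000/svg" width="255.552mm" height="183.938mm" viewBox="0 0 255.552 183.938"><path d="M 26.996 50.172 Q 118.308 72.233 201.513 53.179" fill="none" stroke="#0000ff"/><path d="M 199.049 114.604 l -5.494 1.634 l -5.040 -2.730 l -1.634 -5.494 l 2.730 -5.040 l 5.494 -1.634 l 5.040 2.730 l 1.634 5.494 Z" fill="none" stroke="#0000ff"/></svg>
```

Since the viewBox matches the mm dimensions, user units are millimetres directly. The only transform is the Y-flip y_m = 183.938 − y_svg.

Shape 1 is a quadratic bezier drawn with `<path>`. Its stroke #0000ff means cut at S903, F1050. After flipping Y the toolpath is (26.996,133.766) → (86.970,123.627) → (145.142,122.625) → (201.513,130.759).

Shape 2 is a regular polygon drawn with `<path>`. Its stroke #0000ff means cut at S903, F1050. After flipping Y the toolpath is (199.049,69.334) → (193.555,67.700) → (188.515,70.430) → (186.881,75.924) → (189.611,80.964) → (195.105,82.598) → (200.145,79.868) → (201.779,74.374) → (199.049,69.334), returning to the start.

(Gcodetools for Inkscape — laser output)
G21
G90
G00 X26.996 Y133.766
M3 S903
G1 X86.970 Y123.627 F1050
G1 X145.142 Y122.625
G1 X201.513 Y130.759
M5
G00 X199.049 Y69.334
M3 S903
G1 X193.555 Y67.700 F1050
G1 X188.515 Y70.430
G1 X186.881 Y75.924
G1 X189.611 Y80.964
G1 X195.105 Y82.598
G1 X200.145 Y79.868
G1 X201.779 Y74.374
G1 X199.049 Y69.334
M5
G00 X0.000 Y0.000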